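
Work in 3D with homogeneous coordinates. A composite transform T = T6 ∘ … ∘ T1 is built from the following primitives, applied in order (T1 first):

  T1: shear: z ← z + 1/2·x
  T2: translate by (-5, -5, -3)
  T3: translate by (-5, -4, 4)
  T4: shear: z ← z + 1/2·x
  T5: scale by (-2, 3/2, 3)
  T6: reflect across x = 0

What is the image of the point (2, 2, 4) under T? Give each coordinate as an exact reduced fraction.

T1 shear: z ← z + 1/2·x: (2, 2, 4) → (2, 2, 5)
T2 translate by (-5, -5, -3): (2, 2, 5) → (-3, -3, 2)
T3 translate by (-5, -4, 4): (-3, -3, 2) → (-8, -7, 6)
T4 shear: z ← z + 1/2·x: (-8, -7, 6) → (-8, -7, 2)
T5 scale by (-2, 3/2, 3): (-8, -7, 2) → (16, -21/2, 6)
T6 reflect across x = 0: (16, -21/2, 6) → (-16, -21/2, 6)

T(p) = (-16, -21/2, 6)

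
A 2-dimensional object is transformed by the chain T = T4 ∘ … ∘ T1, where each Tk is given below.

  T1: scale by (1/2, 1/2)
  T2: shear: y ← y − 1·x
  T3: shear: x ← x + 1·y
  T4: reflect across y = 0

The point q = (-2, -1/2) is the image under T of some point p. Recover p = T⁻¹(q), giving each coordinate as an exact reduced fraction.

p = (-5, -4)

T1 = [1/2 0 0; 0 1/2 0; 0 0 1]
T2·T1 = [1/2 0 0; -1/2 1/2 0; 0 0 1]
T3·…·T1 = [0 1/2 0; -1/2 1/2 0; 0 0 1]
T4·…·T1 = [0 1/2 0; 1/2 -1/2 0; 0 0 1]
det M = -1/4; M⁻¹ = [2 2 0; 2 0 0; 0 0 1]
M⁻¹ · (-2, -1/2)ᵀ = (-5, -4)ᵀ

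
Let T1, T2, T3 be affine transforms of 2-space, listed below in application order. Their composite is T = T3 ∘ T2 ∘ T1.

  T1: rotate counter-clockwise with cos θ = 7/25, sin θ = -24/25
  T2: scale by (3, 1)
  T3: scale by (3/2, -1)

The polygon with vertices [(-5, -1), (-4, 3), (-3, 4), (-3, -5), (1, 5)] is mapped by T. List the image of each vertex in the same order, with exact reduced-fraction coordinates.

T1 rotate counter-clockwise with cos θ = 7/25, sin θ = -24/25: (-5, -1) → (-59/25, 113/25); (-4, 3) → (44/25, 117/25); (-3, 4) → (3, 4); (-3, -5) → (-141/25, 37/25); (1, 5) → (127/25, 11/25)
T2 scale by (3, 1): (-59/25, 113/25) → (-177/25, 113/25); (44/25, 117/25) → (132/25, 117/25); (3, 4) → (9, 4); (-141/25, 37/25) → (-423/25, 37/25); (127/25, 11/25) → (381/25, 11/25)
T3 scale by (3/2, -1): (-177/25, 113/25) → (-531/50, -113/25); (132/25, 117/25) → (198/25, -117/25); (9, 4) → (27/2, -4); (-423/25, 37/25) → (-1269/50, -37/25); (381/25, 11/25) → (1143/50, -11/25)

image vertices: (-531/50, -113/25), (198/25, -117/25), (27/2, -4), (-1269/50, -37/25), (1143/50, -11/25)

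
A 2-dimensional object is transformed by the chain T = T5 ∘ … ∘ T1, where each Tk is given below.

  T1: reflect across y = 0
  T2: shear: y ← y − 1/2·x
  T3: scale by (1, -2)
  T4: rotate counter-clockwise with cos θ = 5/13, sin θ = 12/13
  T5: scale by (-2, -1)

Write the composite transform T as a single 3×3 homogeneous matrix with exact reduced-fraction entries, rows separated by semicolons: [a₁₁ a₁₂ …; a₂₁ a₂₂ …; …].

T = [14/13 48/13 0; -17/13 -10/13 0; 0 0 1]

T1 = [1 0 0; 0 -1 0; 0 0 1]
T2·T1 = [1 0 0; -1/2 -1 0; 0 0 1]
T3·…·T1 = [1 0 0; 1 2 0; 0 0 1]
T4·…·T1 = [-7/13 -24/13 0; 17/13 10/13 0; 0 0 1]
T5·…·T1 = [14/13 48/13 0; -17/13 -10/13 0; 0 0 1]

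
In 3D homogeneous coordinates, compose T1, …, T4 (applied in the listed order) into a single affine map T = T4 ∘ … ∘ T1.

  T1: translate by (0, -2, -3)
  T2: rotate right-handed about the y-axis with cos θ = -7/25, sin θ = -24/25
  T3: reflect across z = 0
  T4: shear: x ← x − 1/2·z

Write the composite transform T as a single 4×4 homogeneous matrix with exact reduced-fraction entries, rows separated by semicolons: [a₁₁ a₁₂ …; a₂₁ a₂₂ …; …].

T = [1/5 0 -11/10 33/10; 0 1 0 -2; -24/25 0 7/25 -21/25; 0 0 0 1]

T1 = [1 0 0 0; 0 1 0 -2; 0 0 1 -3; 0 0 0 1]
T2·T1 = [-7/25 0 -24/25 72/25; 0 1 0 -2; 24/25 0 -7/25 21/25; 0 0 0 1]
T3·…·T1 = [-7/25 0 -24/25 72/25; 0 1 0 -2; -24/25 0 7/25 -21/25; 0 0 0 1]
T4·…·T1 = [1/5 0 -11/10 33/10; 0 1 0 -2; -24/25 0 7/25 -21/25; 0 0 0 1]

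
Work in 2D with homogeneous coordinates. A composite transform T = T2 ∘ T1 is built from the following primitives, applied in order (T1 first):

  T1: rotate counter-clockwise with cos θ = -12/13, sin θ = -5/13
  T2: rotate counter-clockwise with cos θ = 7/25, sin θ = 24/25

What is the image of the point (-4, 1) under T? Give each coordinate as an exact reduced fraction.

T(p) = (179/325, 1328/325)

T1 rotate counter-clockwise with cos θ = -12/13, sin θ = -5/13: (-4, 1) → (53/13, 8/13)
T2 rotate counter-clockwise with cos θ = 7/25, sin θ = 24/25: (53/13, 8/13) → (179/325, 1328/325)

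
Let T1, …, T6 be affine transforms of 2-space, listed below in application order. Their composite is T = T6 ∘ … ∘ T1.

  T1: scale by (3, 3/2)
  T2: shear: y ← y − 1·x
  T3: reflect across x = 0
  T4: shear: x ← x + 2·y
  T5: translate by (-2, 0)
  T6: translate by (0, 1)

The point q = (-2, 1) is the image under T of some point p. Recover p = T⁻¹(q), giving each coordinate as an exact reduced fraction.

p = (0, 0)

T1 = [3 0 0; 0 3/2 0; 0 0 1]
T2·T1 = [3 0 0; -3 3/2 0; 0 0 1]
T3·…·T1 = [-3 0 0; -3 3/2 0; 0 0 1]
T4·…·T1 = [-9 3 0; -3 3/2 0; 0 0 1]
T5·…·T1 = [-9 3 -2; -3 3/2 0; 0 0 1]
T6·…·T1 = [-9 3 -2; -3 3/2 1; 0 0 1]
det M = -9/2; M⁻¹ = [-1/3 2/3 -4/3; -2/3 2 -10/3; 0 0 1]
M⁻¹ · (-2, 1)ᵀ = (0, 0)ᵀ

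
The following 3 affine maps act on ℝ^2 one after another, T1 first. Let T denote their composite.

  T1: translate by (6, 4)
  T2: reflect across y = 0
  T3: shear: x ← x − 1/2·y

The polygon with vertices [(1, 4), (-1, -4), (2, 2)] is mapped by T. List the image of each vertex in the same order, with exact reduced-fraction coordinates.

T1 translate by (6, 4): (1, 4) → (7, 8); (-1, -4) → (5, 0); (2, 2) → (8, 6)
T2 reflect across y = 0: (7, 8) → (7, -8); (5, 0) → (5, 0); (8, 6) → (8, -6)
T3 shear: x ← x − 1/2·y: (7, -8) → (11, -8); (5, 0) → (5, 0); (8, -6) → (11, -6)

image vertices: (11, -8), (5, 0), (11, -6)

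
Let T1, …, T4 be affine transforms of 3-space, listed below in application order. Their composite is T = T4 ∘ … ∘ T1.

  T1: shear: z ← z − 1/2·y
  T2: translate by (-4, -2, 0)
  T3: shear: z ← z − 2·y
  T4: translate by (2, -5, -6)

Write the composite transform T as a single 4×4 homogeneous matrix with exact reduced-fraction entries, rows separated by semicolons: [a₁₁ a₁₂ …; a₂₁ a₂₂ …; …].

T = [1 0 0 -2; 0 1 0 -7; 0 -5/2 1 -2; 0 0 0 1]

T1 = [1 0 0 0; 0 1 0 0; 0 -1/2 1 0; 0 0 0 1]
T2·T1 = [1 0 0 -4; 0 1 0 -2; 0 -1/2 1 0; 0 0 0 1]
T3·…·T1 = [1 0 0 -4; 0 1 0 -2; 0 -5/2 1 4; 0 0 0 1]
T4·…·T1 = [1 0 0 -2; 0 1 0 -7; 0 -5/2 1 -2; 0 0 0 1]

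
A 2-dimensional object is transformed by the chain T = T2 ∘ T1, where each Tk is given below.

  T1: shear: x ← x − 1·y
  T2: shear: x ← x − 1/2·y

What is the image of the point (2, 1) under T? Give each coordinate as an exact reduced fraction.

T(p) = (1/2, 1)

T1 shear: x ← x − 1·y: (2, 1) → (1, 1)
T2 shear: x ← x − 1/2·y: (1, 1) → (1/2, 1)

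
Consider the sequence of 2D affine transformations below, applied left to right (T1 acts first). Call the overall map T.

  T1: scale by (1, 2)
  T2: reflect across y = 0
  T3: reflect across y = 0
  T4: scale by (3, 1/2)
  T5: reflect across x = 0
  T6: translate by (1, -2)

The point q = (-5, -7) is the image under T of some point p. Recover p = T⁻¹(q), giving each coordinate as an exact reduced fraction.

p = (2, -5)

T1 = [1 0 0; 0 2 0; 0 0 1]
T2·T1 = [1 0 0; 0 -2 0; 0 0 1]
T3·…·T1 = [1 0 0; 0 2 0; 0 0 1]
T4·…·T1 = [3 0 0; 0 1 0; 0 0 1]
T5·…·T1 = [-3 0 0; 0 1 0; 0 0 1]
T6·…·T1 = [-3 0 1; 0 1 -2; 0 0 1]
det M = -3; M⁻¹ = [-1/3 0 1/3; 0 1 2; 0 0 1]
M⁻¹ · (-5, -7)ᵀ = (2, -5)ᵀ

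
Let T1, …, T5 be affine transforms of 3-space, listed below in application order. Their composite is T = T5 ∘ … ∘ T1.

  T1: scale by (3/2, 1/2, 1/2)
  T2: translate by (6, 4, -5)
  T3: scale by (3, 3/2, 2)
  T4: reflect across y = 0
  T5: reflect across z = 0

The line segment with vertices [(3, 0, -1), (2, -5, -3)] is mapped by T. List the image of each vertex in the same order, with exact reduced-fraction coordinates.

T1 scale by (3/2, 1/2, 1/2): (3, 0, -1) → (9/2, 0, -1/2); (2, -5, -3) → (3, -5/2, -3/2)
T2 translate by (6, 4, -5): (9/2, 0, -1/2) → (21/2, 4, -11/2); (3, -5/2, -3/2) → (9, 3/2, -13/2)
T3 scale by (3, 3/2, 2): (21/2, 4, -11/2) → (63/2, 6, -11); (9, 3/2, -13/2) → (27, 9/4, -13)
T4 reflect across y = 0: (63/2, 6, -11) → (63/2, -6, -11); (27, 9/4, -13) → (27, -9/4, -13)
T5 reflect across z = 0: (63/2, -6, -11) → (63/2, -6, 11); (27, -9/4, -13) → (27, -9/4, 13)

image vertices: (63/2, -6, 11), (27, -9/4, 13)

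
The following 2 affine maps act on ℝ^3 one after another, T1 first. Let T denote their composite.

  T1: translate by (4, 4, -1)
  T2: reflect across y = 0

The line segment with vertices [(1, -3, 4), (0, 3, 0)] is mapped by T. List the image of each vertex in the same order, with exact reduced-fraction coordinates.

image vertices: (5, -1, 3), (4, -7, -1)

T1 translate by (4, 4, -1): (1, -3, 4) → (5, 1, 3); (0, 3, 0) → (4, 7, -1)
T2 reflect across y = 0: (5, 1, 3) → (5, -1, 3); (4, 7, -1) → (4, -7, -1)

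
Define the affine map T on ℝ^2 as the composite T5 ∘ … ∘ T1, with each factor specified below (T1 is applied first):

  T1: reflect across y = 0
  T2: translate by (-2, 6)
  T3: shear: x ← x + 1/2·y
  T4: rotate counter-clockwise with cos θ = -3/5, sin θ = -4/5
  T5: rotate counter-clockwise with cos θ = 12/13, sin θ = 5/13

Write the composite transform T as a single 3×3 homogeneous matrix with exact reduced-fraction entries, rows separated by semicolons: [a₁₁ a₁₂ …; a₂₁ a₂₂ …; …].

T1 = [1 0 0; 0 -1 0; 0 0 1]
T2·T1 = [1 0 -2; 0 -1 6; 0 0 1]
T3·…·T1 = [1 -1/2 1; 0 -1 6; 0 0 1]
T4·…·T1 = [-3/5 -1/2 21/5; -4/5 1 -22/5; 0 0 1]
T5·…·T1 = [-16/65 -11/13 362/65; -63/65 19/26 -159/65; 0 0 1]

T = [-16/65 -11/13 362/65; -63/65 19/26 -159/65; 0 0 1]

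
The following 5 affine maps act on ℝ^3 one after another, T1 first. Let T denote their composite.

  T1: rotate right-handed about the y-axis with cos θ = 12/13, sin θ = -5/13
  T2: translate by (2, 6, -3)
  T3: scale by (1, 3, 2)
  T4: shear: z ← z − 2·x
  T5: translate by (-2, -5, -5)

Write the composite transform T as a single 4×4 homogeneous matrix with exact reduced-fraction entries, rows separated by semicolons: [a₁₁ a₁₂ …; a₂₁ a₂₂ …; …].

T1 = [12/13 0 -5/13 0; 0 1 0 0; 5/13 0 12/13 0; 0 0 0 1]
T2·T1 = [12/13 0 -5/13 2; 0 1 0 6; 5/13 0 12/13 -3; 0 0 0 1]
T3·…·T1 = [12/13 0 -5/13 2; 0 3 0 18; 10/13 0 24/13 -6; 0 0 0 1]
T4·…·T1 = [12/13 0 -5/13 2; 0 3 0 18; -14/13 0 34/13 -10; 0 0 0 1]
T5·…·T1 = [12/13 0 -5/13 0; 0 3 0 13; -14/13 0 34/13 -15; 0 0 0 1]

T = [12/13 0 -5/13 0; 0 3 0 13; -14/13 0 34/13 -15; 0 0 0 1]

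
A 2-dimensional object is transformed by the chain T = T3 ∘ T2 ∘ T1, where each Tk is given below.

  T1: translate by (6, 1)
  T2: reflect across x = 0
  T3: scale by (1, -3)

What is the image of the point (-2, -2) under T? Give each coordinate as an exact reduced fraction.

T(p) = (-4, 3)

T1 translate by (6, 1): (-2, -2) → (4, -1)
T2 reflect across x = 0: (4, -1) → (-4, -1)
T3 scale by (1, -3): (-4, -1) → (-4, 3)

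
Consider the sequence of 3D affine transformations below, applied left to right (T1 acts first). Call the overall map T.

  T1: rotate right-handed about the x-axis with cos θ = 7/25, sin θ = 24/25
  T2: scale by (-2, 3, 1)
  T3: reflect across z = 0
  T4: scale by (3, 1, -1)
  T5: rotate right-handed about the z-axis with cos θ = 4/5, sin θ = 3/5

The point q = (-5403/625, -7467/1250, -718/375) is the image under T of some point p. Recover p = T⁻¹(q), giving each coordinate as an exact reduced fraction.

T1 = [1 0 0 0; 0 7/25 -24/25 0; 0 24/25 7/25 0; 0 0 0 1]
T2·T1 = [-2 0 0 0; 0 21/25 -72/25 0; 0 24/25 7/25 0; 0 0 0 1]
T3·…·T1 = [-2 0 0 0; 0 21/25 -72/25 0; 0 -24/25 -7/25 0; 0 0 0 1]
T4·…·T1 = [-6 0 0 0; 0 21/25 -72/25 0; 0 24/25 7/25 0; 0 0 0 1]
T5·…·T1 = [-24/5 -63/125 216/125 0; -18/5 84/125 -288/125 0; 0 24/25 7/25 0; 0 0 0 1]
det M = -18; M⁻¹ = [-2/15 -1/10 0 0; -7/125 28/375 24/25 0; 24/125 -32/125 7/25 0; 0 0 0 1]
M⁻¹ · (-5403/625, -7467/1250, -718/375)ᵀ = (7/4, -9/5, -2/3)ᵀ

p = (7/4, -9/5, -2/3)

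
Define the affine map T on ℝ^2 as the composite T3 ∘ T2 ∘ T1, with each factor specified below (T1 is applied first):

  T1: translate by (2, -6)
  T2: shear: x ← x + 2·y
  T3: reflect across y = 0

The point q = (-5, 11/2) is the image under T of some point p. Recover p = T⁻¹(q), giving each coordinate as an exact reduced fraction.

T1 = [1 0 2; 0 1 -6; 0 0 1]
T2·T1 = [1 2 -10; 0 1 -6; 0 0 1]
T3·…·T1 = [1 2 -10; 0 -1 6; 0 0 1]
det M = -1; M⁻¹ = [1 2 -2; 0 -1 6; 0 0 1]
M⁻¹ · (-5, 11/2)ᵀ = (4, 1/2)ᵀ

p = (4, 1/2)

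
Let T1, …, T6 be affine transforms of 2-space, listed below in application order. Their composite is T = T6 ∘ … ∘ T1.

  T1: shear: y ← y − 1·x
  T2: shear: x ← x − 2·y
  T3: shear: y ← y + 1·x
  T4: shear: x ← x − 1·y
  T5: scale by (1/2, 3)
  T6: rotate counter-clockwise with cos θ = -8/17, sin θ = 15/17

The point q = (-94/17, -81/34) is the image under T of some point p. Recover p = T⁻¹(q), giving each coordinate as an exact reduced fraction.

T1 = [1 0 0; -1 1 0; 0 0 1]
T2·T1 = [3 -2 0; -1 1 0; 0 0 1]
T3·…·T1 = [3 -2 0; 2 -1 0; 0 0 1]
T4·…·T1 = [1 -1 0; 2 -1 0; 0 0 1]
T5·…·T1 = [1/2 -1/2 0; 6 -3 0; 0 0 1]
T6·…·T1 = [-94/17 49/17 0; -81/34 33/34 0; 0 0 1]
det M = 3/2; M⁻¹ = [11/17 -98/51 0; 27/17 -188/51 0; 0 0 1]
M⁻¹ · (-94/17, -81/34)ᵀ = (1, 0)ᵀ

p = (1, 0)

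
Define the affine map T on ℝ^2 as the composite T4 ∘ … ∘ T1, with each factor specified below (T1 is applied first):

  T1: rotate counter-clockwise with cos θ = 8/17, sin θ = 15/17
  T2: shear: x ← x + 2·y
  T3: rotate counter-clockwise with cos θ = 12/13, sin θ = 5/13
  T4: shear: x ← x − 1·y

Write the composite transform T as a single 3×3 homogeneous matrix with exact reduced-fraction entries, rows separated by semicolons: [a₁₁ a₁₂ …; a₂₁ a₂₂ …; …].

T1 = [8/17 -15/17 0; 15/17 8/17 0; 0 0 1]
T2·T1 = [38/17 1/17 0; 15/17 8/17 0; 0 0 1]
T3·…·T1 = [381/221 -28/221 0; 370/221 101/221 0; 0 0 1]
T4·…·T1 = [11/221 -129/221 0; 370/221 101/221 0; 0 0 1]

T = [11/221 -129/221 0; 370/221 101/221 0; 0 0 1]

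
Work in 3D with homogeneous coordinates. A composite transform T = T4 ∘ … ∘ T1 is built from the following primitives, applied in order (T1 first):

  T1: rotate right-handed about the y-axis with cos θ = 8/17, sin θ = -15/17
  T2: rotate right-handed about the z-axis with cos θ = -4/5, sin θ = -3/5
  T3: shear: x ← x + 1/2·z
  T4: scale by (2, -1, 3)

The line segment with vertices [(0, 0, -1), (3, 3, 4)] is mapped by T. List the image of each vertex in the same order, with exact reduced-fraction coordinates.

image vertices: (-32/17, 9/17, -24/17), (979/85, 96/85, 231/17)

T1 rotate right-handed about the y-axis with cos θ = 8/17, sin θ = -15/17: (0, 0, -1) → (15/17, 0, -8/17); (3, 3, 4) → (-36/17, 3, 77/17)
T2 rotate right-handed about the z-axis with cos θ = -4/5, sin θ = -3/5: (15/17, 0, -8/17) → (-12/17, -9/17, -8/17); (-36/17, 3, 77/17) → (297/85, -96/85, 77/17)
T3 shear: x ← x + 1/2·z: (-12/17, -9/17, -8/17) → (-16/17, -9/17, -8/17); (297/85, -96/85, 77/17) → (979/170, -96/85, 77/17)
T4 scale by (2, -1, 3): (-16/17, -9/17, -8/17) → (-32/17, 9/17, -24/17); (979/170, -96/85, 77/17) → (979/85, 96/85, 231/17)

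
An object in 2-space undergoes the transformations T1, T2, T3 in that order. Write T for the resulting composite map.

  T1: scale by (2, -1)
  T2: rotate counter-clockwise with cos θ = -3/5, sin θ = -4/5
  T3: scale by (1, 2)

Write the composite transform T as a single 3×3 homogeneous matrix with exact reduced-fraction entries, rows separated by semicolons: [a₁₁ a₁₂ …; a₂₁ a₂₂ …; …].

T1 = [2 0 0; 0 -1 0; 0 0 1]
T2·T1 = [-6/5 -4/5 0; -8/5 3/5 0; 0 0 1]
T3·…·T1 = [-6/5 -4/5 0; -16/5 6/5 0; 0 0 1]

T = [-6/5 -4/5 0; -16/5 6/5 0; 0 0 1]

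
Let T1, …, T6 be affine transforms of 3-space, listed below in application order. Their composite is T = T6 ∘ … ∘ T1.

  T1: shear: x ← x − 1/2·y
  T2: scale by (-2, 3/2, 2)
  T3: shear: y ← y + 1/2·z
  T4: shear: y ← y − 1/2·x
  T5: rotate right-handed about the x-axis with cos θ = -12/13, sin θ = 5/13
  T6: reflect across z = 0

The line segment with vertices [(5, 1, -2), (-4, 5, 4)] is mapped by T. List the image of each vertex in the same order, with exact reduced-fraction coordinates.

image vertices: (-9, -28/13, -68/13), (13, -100/13, 71/13)

T1 shear: x ← x − 1/2·y: (5, 1, -2) → (9/2, 1, -2); (-4, 5, 4) → (-13/2, 5, 4)
T2 scale by (-2, 3/2, 2): (9/2, 1, -2) → (-9, 3/2, -4); (-13/2, 5, 4) → (13, 15/2, 8)
T3 shear: y ← y + 1/2·z: (-9, 3/2, -4) → (-9, -1/2, -4); (13, 15/2, 8) → (13, 23/2, 8)
T4 shear: y ← y − 1/2·x: (-9, -1/2, -4) → (-9, 4, -4); (13, 23/2, 8) → (13, 5, 8)
T5 rotate right-handed about the x-axis with cos θ = -12/13, sin θ = 5/13: (-9, 4, -4) → (-9, -28/13, 68/13); (13, 5, 8) → (13, -100/13, -71/13)
T6 reflect across z = 0: (-9, -28/13, 68/13) → (-9, -28/13, -68/13); (13, -100/13, -71/13) → (13, -100/13, 71/13)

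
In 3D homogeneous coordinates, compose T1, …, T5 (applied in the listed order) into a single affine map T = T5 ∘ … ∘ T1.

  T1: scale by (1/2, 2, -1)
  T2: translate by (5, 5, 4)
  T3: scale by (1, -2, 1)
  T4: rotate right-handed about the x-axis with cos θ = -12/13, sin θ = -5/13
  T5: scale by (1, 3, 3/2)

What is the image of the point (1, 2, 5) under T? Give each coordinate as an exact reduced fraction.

T1 scale by (1/2, 2, -1): (1, 2, 5) → (1/2, 4, -5)
T2 translate by (5, 5, 4): (1/2, 4, -5) → (11/2, 9, -1)
T3 scale by (1, -2, 1): (11/2, 9, -1) → (11/2, -18, -1)
T4 rotate right-handed about the x-axis with cos θ = -12/13, sin θ = -5/13: (11/2, -18, -1) → (11/2, 211/13, 102/13)
T5 scale by (1, 3, 3/2): (11/2, 211/13, 102/13) → (11/2, 633/13, 153/13)

T(p) = (11/2, 633/13, 153/13)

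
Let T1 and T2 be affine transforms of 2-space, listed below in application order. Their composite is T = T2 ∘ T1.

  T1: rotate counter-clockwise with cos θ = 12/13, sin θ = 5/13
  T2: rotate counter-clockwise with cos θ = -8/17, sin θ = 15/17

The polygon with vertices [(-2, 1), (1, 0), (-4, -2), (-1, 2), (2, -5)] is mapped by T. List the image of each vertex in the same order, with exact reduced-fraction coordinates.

T1 rotate counter-clockwise with cos θ = 12/13, sin θ = 5/13: (-2, 1) → (-29/13, 2/13); (1, 0) → (12/13, 5/13); (-4, -2) → (-38/13, -44/13); (-1, 2) → (-22/13, 19/13); (2, -5) → (49/13, -50/13)
T2 rotate counter-clockwise with cos θ = -8/17, sin θ = 15/17: (-29/13, 2/13) → (202/221, -451/221); (12/13, 5/13) → (-171/221, 140/221); (-38/13, -44/13) → (964/221, -218/221); (-22/13, 19/13) → (-109/221, -482/221); (49/13, -50/13) → (358/221, 1135/221)

image vertices: (202/221, -451/221), (-171/221, 140/221), (964/221, -218/221), (-109/221, -482/221), (358/221, 1135/221)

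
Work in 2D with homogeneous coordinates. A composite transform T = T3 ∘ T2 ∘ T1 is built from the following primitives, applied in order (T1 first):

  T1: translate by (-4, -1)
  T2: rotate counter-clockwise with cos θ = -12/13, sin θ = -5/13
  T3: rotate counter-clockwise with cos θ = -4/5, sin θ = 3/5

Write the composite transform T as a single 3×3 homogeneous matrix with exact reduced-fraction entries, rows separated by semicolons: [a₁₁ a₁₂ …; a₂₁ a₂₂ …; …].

T = [63/65 16/65 -268/65; -16/65 63/65 1/65; 0 0 1]

T1 = [1 0 -4; 0 1 -1; 0 0 1]
T2·T1 = [-12/13 5/13 43/13; -5/13 -12/13 32/13; 0 0 1]
T3·…·T1 = [63/65 16/65 -268/65; -16/65 63/65 1/65; 0 0 1]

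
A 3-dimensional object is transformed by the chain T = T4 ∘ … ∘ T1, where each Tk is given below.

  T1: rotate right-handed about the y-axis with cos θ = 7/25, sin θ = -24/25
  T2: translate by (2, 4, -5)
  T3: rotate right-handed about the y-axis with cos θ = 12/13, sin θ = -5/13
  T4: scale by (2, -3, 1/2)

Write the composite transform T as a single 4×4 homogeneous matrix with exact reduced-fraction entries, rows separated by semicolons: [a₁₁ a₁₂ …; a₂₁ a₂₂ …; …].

T1 = [7/25 0 -24/25 0; 0 1 0 0; 24/25 0 7/25 0; 0 0 0 1]
T2·T1 = [7/25 0 -24/25 2; 0 1 0 4; 24/25 0 7/25 -5; 0 0 0 1]
T3·…·T1 = [-36/325 0 -323/325 49/13; 0 1 0 4; 323/325 0 -36/325 -50/13; 0 0 0 1]
T4·…·T1 = [-72/325 0 -646/325 98/13; 0 -3 0 -12; 323/650 0 -18/325 -25/13; 0 0 0 1]

T = [-72/325 0 -646/325 98/13; 0 -3 0 -12; 323/650 0 -18/325 -25/13; 0 0 0 1]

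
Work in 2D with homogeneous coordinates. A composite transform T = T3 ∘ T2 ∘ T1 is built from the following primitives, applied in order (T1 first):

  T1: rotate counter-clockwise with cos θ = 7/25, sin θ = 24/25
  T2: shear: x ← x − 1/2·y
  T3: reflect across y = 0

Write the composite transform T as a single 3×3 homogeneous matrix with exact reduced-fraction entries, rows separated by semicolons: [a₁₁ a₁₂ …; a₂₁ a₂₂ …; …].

T1 = [7/25 -24/25 0; 24/25 7/25 0; 0 0 1]
T2·T1 = [-1/5 -11/10 0; 24/25 7/25 0; 0 0 1]
T3·…·T1 = [-1/5 -11/10 0; -24/25 -7/25 0; 0 0 1]

T = [-1/5 -11/10 0; -24/25 -7/25 0; 0 0 1]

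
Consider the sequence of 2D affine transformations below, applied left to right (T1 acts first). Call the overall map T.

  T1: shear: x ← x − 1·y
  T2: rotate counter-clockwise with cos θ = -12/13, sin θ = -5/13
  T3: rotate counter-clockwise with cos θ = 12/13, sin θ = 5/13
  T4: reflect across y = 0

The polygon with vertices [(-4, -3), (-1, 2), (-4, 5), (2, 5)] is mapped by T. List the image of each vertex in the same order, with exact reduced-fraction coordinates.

image vertices: (-241/169, -477/169), (597/169, -122/169), (1671/169, -485/169), (957/169, 235/169)

T1 shear: x ← x − 1·y: (-4, -3) → (-1, -3); (-1, 2) → (-3, 2); (-4, 5) → (-9, 5); (2, 5) → (-3, 5)
T2 rotate counter-clockwise with cos θ = -12/13, sin θ = -5/13: (-1, -3) → (-3/13, 41/13); (-3, 2) → (46/13, -9/13); (-9, 5) → (133/13, -15/13); (-3, 5) → (61/13, -45/13)
T3 rotate counter-clockwise with cos θ = 12/13, sin θ = 5/13: (-3/13, 41/13) → (-241/169, 477/169); (46/13, -9/13) → (597/169, 122/169); (133/13, -15/13) → (1671/169, 485/169); (61/13, -45/13) → (957/169, -235/169)
T4 reflect across y = 0: (-241/169, 477/169) → (-241/169, -477/169); (597/169, 122/169) → (597/169, -122/169); (1671/169, 485/169) → (1671/169, -485/169); (957/169, -235/169) → (957/169, 235/169)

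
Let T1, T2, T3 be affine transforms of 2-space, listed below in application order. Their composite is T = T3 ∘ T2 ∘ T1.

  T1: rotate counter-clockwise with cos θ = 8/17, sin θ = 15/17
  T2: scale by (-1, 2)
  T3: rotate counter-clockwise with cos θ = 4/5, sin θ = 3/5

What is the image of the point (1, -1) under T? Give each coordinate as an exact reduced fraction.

T1 rotate counter-clockwise with cos θ = 8/17, sin θ = 15/17: (1, -1) → (23/17, 7/17)
T2 scale by (-1, 2): (23/17, 7/17) → (-23/17, 14/17)
T3 rotate counter-clockwise with cos θ = 4/5, sin θ = 3/5: (-23/17, 14/17) → (-134/85, -13/85)

T(p) = (-134/85, -13/85)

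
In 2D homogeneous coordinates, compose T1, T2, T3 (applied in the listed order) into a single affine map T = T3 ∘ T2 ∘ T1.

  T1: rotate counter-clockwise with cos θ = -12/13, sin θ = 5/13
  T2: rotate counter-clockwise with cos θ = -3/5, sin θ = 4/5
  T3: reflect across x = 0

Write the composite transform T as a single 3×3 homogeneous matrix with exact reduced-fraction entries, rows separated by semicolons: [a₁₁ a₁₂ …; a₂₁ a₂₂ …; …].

T = [-16/65 -63/65 0; -63/65 16/65 0; 0 0 1]

T1 = [-12/13 -5/13 0; 5/13 -12/13 0; 0 0 1]
T2·T1 = [16/65 63/65 0; -63/65 16/65 0; 0 0 1]
T3·…·T1 = [-16/65 -63/65 0; -63/65 16/65 0; 0 0 1]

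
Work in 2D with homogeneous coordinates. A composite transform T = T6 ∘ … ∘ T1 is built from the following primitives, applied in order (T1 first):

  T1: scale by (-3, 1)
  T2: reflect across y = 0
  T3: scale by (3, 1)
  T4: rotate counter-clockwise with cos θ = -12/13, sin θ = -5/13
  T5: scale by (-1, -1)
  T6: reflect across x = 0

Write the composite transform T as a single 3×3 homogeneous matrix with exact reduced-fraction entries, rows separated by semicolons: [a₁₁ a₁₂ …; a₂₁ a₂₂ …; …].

T1 = [-3 0 0; 0 1 0; 0 0 1]
T2·T1 = [-3 0 0; 0 -1 0; 0 0 1]
T3·…·T1 = [-9 0 0; 0 -1 0; 0 0 1]
T4·…·T1 = [108/13 -5/13 0; 45/13 12/13 0; 0 0 1]
T5·…·T1 = [-108/13 5/13 0; -45/13 -12/13 0; 0 0 1]
T6·…·T1 = [108/13 -5/13 0; -45/13 -12/13 0; 0 0 1]

T = [108/13 -5/13 0; -45/13 -12/13 0; 0 0 1]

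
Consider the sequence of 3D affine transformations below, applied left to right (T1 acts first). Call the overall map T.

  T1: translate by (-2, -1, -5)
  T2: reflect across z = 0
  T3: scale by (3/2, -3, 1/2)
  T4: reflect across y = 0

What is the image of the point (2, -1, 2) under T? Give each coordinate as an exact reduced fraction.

T(p) = (0, -6, 3/2)

T1 translate by (-2, -1, -5): (2, -1, 2) → (0, -2, -3)
T2 reflect across z = 0: (0, -2, -3) → (0, -2, 3)
T3 scale by (3/2, -3, 1/2): (0, -2, 3) → (0, 6, 3/2)
T4 reflect across y = 0: (0, 6, 3/2) → (0, -6, 3/2)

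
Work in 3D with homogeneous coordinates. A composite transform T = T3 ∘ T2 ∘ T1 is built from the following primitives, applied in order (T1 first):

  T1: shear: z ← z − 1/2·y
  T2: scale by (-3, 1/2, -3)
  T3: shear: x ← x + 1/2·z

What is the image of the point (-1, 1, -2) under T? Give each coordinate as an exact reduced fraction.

T(p) = (27/4, 1/2, 15/2)

T1 shear: z ← z − 1/2·y: (-1, 1, -2) → (-1, 1, -5/2)
T2 scale by (-3, 1/2, -3): (-1, 1, -5/2) → (3, 1/2, 15/2)
T3 shear: x ← x + 1/2·z: (3, 1/2, 15/2) → (27/4, 1/2, 15/2)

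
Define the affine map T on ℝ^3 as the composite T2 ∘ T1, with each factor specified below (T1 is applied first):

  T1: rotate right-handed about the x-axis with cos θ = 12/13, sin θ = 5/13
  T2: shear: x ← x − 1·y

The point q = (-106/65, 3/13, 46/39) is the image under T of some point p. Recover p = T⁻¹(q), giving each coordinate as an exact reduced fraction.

T1 = [1 0 0 0; 0 12/13 -5/13 0; 0 5/13 12/13 0; 0 0 0 1]
T2·T1 = [1 -12/13 5/13 0; 0 12/13 -5/13 0; 0 5/13 12/13 0; 0 0 0 1]
det M = 1; M⁻¹ = [1 1 0 0; 0 12/13 5/13 0; 0 -5/13 12/13 0; 0 0 0 1]
M⁻¹ · (-106/65, 3/13, 46/39)ᵀ = (-7/5, 2/3, 1)ᵀ

p = (-7/5, 2/3, 1)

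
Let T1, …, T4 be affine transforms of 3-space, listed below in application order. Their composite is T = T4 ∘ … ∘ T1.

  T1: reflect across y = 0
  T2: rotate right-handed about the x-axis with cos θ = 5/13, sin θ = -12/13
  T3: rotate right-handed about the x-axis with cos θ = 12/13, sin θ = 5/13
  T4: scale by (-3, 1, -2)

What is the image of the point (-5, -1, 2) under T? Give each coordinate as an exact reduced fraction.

T(p) = (15, 358/169, -242/169)

T1 reflect across y = 0: (-5, -1, 2) → (-5, 1, 2)
T2 rotate right-handed about the x-axis with cos θ = 5/13, sin θ = -12/13: (-5, 1, 2) → (-5, 29/13, -2/13)
T3 rotate right-handed about the x-axis with cos θ = 12/13, sin θ = 5/13: (-5, 29/13, -2/13) → (-5, 358/169, 121/169)
T4 scale by (-3, 1, -2): (-5, 358/169, 121/169) → (15, 358/169, -242/169)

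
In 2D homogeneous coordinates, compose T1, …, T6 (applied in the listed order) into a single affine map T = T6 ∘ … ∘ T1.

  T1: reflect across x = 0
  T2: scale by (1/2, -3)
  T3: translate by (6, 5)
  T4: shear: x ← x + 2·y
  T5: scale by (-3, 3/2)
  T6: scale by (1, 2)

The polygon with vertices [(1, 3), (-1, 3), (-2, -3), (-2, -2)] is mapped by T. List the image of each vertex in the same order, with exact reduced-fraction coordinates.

T1 reflect across x = 0: (1, 3) → (-1, 3); (-1, 3) → (1, 3); (-2, -3) → (2, -3); (-2, -2) → (2, -2)
T2 scale by (1/2, -3): (-1, 3) → (-1/2, -9); (1, 3) → (1/2, -9); (2, -3) → (1, 9); (2, -2) → (1, 6)
T3 translate by (6, 5): (-1/2, -9) → (11/2, -4); (1/2, -9) → (13/2, -4); (1, 9) → (7, 14); (1, 6) → (7, 11)
T4 shear: x ← x + 2·y: (11/2, -4) → (-5/2, -4); (13/2, -4) → (-3/2, -4); (7, 14) → (35, 14); (7, 11) → (29, 11)
T5 scale by (-3, 3/2): (-5/2, -4) → (15/2, -6); (-3/2, -4) → (9/2, -6); (35, 14) → (-105, 21); (29, 11) → (-87, 33/2)
T6 scale by (1, 2): (15/2, -6) → (15/2, -12); (9/2, -6) → (9/2, -12); (-105, 21) → (-105, 42); (-87, 33/2) → (-87, 33)

image vertices: (15/2, -12), (9/2, -12), (-105, 42), (-87, 33)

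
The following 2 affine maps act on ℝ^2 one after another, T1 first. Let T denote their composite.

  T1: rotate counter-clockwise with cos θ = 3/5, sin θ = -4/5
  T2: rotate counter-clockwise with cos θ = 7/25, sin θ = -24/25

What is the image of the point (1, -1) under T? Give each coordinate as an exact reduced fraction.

T(p) = (-7/5, -1/5)

T1 rotate counter-clockwise with cos θ = 3/5, sin θ = -4/5: (1, -1) → (-1/5, -7/5)
T2 rotate counter-clockwise with cos θ = 7/25, sin θ = -24/25: (-1/5, -7/5) → (-7/5, -1/5)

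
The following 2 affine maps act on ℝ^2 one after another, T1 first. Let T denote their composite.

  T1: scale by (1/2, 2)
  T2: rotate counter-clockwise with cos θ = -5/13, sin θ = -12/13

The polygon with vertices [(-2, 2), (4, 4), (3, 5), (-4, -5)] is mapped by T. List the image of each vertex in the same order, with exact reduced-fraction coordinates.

image vertices: (53/13, -8/13), (86/13, -64/13), (225/26, -68/13), (-110/13, 74/13)

T1 scale by (1/2, 2): (-2, 2) → (-1, 4); (4, 4) → (2, 8); (3, 5) → (3/2, 10); (-4, -5) → (-2, -10)
T2 rotate counter-clockwise with cos θ = -5/13, sin θ = -12/13: (-1, 4) → (53/13, -8/13); (2, 8) → (86/13, -64/13); (3/2, 10) → (225/26, -68/13); (-2, -10) → (-110/13, 74/13)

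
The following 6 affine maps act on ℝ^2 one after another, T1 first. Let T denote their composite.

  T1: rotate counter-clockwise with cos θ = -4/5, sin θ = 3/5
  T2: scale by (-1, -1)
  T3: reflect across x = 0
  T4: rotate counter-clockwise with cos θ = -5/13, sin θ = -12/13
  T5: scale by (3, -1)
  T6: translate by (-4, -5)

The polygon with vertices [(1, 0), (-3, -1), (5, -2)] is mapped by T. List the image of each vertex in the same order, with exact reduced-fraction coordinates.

T1 rotate counter-clockwise with cos θ = -4/5, sin θ = 3/5: (1, 0) → (-4/5, 3/5); (-3, -1) → (3, -1); (5, -2) → (-14/5, 23/5)
T2 scale by (-1, -1): (-4/5, 3/5) → (4/5, -3/5); (3, -1) → (-3, 1); (-14/5, 23/5) → (14/5, -23/5)
T3 reflect across x = 0: (4/5, -3/5) → (-4/5, -3/5); (-3, 1) → (3, 1); (14/5, -23/5) → (-14/5, -23/5)
T4 rotate counter-clockwise with cos θ = -5/13, sin θ = -12/13: (-4/5, -3/5) → (-16/65, 63/65); (3, 1) → (-3/13, -41/13); (-14/5, -23/5) → (-206/65, 283/65)
T5 scale by (3, -1): (-16/65, 63/65) → (-48/65, -63/65); (-3/13, -41/13) → (-9/13, 41/13); (-206/65, 283/65) → (-618/65, -283/65)
T6 translate by (-4, -5): (-48/65, -63/65) → (-308/65, -388/65); (-9/13, 41/13) → (-61/13, -24/13); (-618/65, -283/65) → (-878/65, -608/65)

image vertices: (-308/65, -388/65), (-61/13, -24/13), (-878/65, -608/65)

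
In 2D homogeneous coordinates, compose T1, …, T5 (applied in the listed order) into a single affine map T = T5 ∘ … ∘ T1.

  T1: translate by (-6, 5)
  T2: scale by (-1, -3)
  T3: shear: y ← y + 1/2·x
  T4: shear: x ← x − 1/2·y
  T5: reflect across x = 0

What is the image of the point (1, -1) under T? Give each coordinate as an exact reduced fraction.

T(p) = (-39/4, -19/2)

T1 translate by (-6, 5): (1, -1) → (-5, 4)
T2 scale by (-1, -3): (-5, 4) → (5, -12)
T3 shear: y ← y + 1/2·x: (5, -12) → (5, -19/2)
T4 shear: x ← x − 1/2·y: (5, -19/2) → (39/4, -19/2)
T5 reflect across x = 0: (39/4, -19/2) → (-39/4, -19/2)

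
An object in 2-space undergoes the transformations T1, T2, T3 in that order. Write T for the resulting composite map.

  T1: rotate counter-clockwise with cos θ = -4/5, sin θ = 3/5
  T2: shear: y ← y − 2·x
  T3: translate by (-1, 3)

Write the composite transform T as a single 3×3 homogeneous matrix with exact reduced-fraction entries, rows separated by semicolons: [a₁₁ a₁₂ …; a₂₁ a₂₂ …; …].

T = [-4/5 -3/5 -1; 11/5 2/5 3; 0 0 1]

T1 = [-4/5 -3/5 0; 3/5 -4/5 0; 0 0 1]
T2·T1 = [-4/5 -3/5 0; 11/5 2/5 0; 0 0 1]
T3·…·T1 = [-4/5 -3/5 -1; 11/5 2/5 3; 0 0 1]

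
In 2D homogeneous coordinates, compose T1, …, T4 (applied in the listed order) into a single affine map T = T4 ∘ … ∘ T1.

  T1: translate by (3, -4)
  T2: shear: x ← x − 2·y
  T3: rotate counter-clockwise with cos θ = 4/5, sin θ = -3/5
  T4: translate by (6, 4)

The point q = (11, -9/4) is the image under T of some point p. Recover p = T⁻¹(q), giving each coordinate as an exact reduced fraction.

p = (3/4, 2)

T1 = [1 0 3; 0 1 -4; 0 0 1]
T2·T1 = [1 -2 11; 0 1 -4; 0 0 1]
T3·…·T1 = [4/5 -1 32/5; -3/5 2 -49/5; 0 0 1]
T4·…·T1 = [4/5 -1 62/5; -3/5 2 -29/5; 0 0 1]
det M = 1; M⁻¹ = [2 1 -19; 3/5 4/5 -14/5; 0 0 1]
M⁻¹ · (11, -9/4)ᵀ = (3/4, 2)ᵀ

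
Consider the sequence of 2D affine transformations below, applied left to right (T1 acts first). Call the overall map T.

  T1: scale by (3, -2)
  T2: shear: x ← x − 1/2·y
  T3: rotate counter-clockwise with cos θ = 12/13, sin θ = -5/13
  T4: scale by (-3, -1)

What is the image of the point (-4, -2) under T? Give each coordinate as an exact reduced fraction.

T1 scale by (3, -2): (-4, -2) → (-12, 4)
T2 shear: x ← x − 1/2·y: (-12, 4) → (-14, 4)
T3 rotate counter-clockwise with cos θ = 12/13, sin θ = -5/13: (-14, 4) → (-148/13, 118/13)
T4 scale by (-3, -1): (-148/13, 118/13) → (444/13, -118/13)

T(p) = (444/13, -118/13)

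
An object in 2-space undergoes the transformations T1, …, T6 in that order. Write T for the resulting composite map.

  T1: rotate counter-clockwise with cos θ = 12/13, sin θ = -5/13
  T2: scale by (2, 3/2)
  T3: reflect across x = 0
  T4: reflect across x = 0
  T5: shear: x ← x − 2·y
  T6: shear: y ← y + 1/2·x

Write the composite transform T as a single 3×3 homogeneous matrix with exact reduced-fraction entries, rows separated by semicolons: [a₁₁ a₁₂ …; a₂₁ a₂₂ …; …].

T = [3 -2 0; 12/13 5/13 0; 0 0 1]

T1 = [12/13 5/13 0; -5/13 12/13 0; 0 0 1]
T2·T1 = [24/13 10/13 0; -15/26 18/13 0; 0 0 1]
T3·…·T1 = [-24/13 -10/13 0; -15/26 18/13 0; 0 0 1]
T4·…·T1 = [24/13 10/13 0; -15/26 18/13 0; 0 0 1]
T5·…·T1 = [3 -2 0; -15/26 18/13 0; 0 0 1]
T6·…·T1 = [3 -2 0; 12/13 5/13 0; 0 0 1]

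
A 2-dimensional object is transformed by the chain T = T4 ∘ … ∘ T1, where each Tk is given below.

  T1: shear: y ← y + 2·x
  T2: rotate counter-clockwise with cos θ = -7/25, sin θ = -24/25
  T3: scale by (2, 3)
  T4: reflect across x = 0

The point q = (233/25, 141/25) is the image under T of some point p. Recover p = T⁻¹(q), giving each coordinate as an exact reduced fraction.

p = (-1/2, -4)

T1 = [1 0 0; 2 1 0; 0 0 1]
T2·T1 = [41/25 24/25 0; -38/25 -7/25 0; 0 0 1]
T3·…·T1 = [82/25 48/25 0; -114/25 -21/25 0; 0 0 1]
T4·…·T1 = [-82/25 -48/25 0; -114/25 -21/25 0; 0 0 1]
det M = -6; M⁻¹ = [7/50 -8/25 0; -19/25 41/75 0; 0 0 1]
M⁻¹ · (233/25, 141/25)ᵀ = (-1/2, -4)ᵀ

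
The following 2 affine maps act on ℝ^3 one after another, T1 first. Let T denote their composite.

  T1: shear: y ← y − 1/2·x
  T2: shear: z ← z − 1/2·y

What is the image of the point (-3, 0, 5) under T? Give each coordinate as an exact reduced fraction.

T1 shear: y ← y − 1/2·x: (-3, 0, 5) → (-3, 3/2, 5)
T2 shear: z ← z − 1/2·y: (-3, 3/2, 5) → (-3, 3/2, 17/4)

T(p) = (-3, 3/2, 17/4)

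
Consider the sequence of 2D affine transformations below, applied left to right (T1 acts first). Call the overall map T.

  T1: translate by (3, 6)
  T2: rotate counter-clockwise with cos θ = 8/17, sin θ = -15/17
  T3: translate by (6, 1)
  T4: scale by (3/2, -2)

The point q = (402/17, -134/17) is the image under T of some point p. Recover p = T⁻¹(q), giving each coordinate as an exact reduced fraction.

T1 = [1 0 3; 0 1 6; 0 0 1]
T2·T1 = [8/17 15/17 114/17; -15/17 8/17 3/17; 0 0 1]
T3·…·T1 = [8/17 15/17 216/17; -15/17 8/17 20/17; 0 0 1]
T4·…·T1 = [12/17 45/34 324/17; 30/17 -16/17 -40/17; 0 0 1]
det M = -3; M⁻¹ = [16/51 15/34 -84/17; 10/17 -4/17 -200/17; 0 0 1]
M⁻¹ · (402/17, -134/17)ᵀ = (-1, 4)ᵀ

p = (-1, 4)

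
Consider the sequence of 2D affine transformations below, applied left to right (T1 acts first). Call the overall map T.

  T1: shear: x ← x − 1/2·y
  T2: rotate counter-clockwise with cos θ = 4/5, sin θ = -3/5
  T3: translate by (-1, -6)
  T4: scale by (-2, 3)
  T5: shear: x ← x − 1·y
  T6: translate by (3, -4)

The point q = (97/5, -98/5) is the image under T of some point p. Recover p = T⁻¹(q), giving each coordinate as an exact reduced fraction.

T1 = [1 -1/2 0; 0 1 0; 0 0 1]
T2·T1 = [4/5 1/5 0; -3/5 11/10 0; 0 0 1]
T3·…·T1 = [4/5 1/5 -1; -3/5 11/10 -6; 0 0 1]
T4·…·T1 = [-8/5 -2/5 2; -9/5 33/10 -18; 0 0 1]
T5·…·T1 = [1/5 -37/10 20; -9/5 33/10 -18; 0 0 1]
T6·…·T1 = [1/5 -37/10 23; -9/5 33/10 -22; 0 0 1]
det M = -6; M⁻¹ = [-11/20 -37/60 -11/12; -3/10 -1/30 37/6; 0 0 1]
M⁻¹ · (97/5, -98/5)ᵀ = (1/2, 1)ᵀ

p = (1/2, 1)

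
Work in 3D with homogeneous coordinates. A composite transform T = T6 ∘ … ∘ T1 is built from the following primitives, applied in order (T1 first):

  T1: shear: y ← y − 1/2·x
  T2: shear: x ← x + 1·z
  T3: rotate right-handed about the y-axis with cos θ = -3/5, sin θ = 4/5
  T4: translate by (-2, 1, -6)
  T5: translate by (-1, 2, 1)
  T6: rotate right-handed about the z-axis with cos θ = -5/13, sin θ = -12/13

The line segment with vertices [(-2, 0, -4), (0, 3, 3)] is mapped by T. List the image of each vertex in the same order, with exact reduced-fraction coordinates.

image vertices: (61/13, 56/65, 11/5), (84/13, -6/65, -46/5)

T1 shear: y ← y − 1/2·x: (-2, 0, -4) → (-2, 1, -4); (0, 3, 3) → (0, 3, 3)
T2 shear: x ← x + 1·z: (-2, 1, -4) → (-6, 1, -4); (0, 3, 3) → (3, 3, 3)
T3 rotate right-handed about the y-axis with cos θ = -3/5, sin θ = 4/5: (-6, 1, -4) → (2/5, 1, 36/5); (3, 3, 3) → (3/5, 3, -21/5)
T4 translate by (-2, 1, -6): (2/5, 1, 36/5) → (-8/5, 2, 6/5); (3/5, 3, -21/5) → (-7/5, 4, -51/5)
T5 translate by (-1, 2, 1): (-8/5, 2, 6/5) → (-13/5, 4, 11/5); (-7/5, 4, -51/5) → (-12/5, 6, -46/5)
T6 rotate right-handed about the z-axis with cos θ = -5/13, sin θ = -12/13: (-13/5, 4, 11/5) → (61/13, 56/65, 11/5); (-12/5, 6, -46/5) → (84/13, -6/65, -46/5)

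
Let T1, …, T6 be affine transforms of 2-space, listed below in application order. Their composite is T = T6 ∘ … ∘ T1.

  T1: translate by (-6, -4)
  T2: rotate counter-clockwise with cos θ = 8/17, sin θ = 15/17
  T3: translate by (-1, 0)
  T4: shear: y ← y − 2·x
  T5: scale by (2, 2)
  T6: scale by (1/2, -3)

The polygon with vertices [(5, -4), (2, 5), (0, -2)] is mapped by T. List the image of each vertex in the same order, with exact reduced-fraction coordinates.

T1 translate by (-6, -4): (5, -4) → (-1, -8); (2, 5) → (-4, 1); (0, -2) → (-6, -6)
T2 rotate counter-clockwise with cos θ = 8/17, sin θ = 15/17: (-1, -8) → (112/17, -79/17); (-4, 1) → (-47/17, -52/17); (-6, -6) → (42/17, -138/17)
T3 translate by (-1, 0): (112/17, -79/17) → (95/17, -79/17); (-47/17, -52/17) → (-64/17, -52/17); (42/17, -138/17) → (25/17, -138/17)
T4 shear: y ← y − 2·x: (95/17, -79/17) → (95/17, -269/17); (-64/17, -52/17) → (-64/17, 76/17); (25/17, -138/17) → (25/17, -188/17)
T5 scale by (2, 2): (95/17, -269/17) → (190/17, -538/17); (-64/17, 76/17) → (-128/17, 152/17); (25/17, -188/17) → (50/17, -376/17)
T6 scale by (1/2, -3): (190/17, -538/17) → (95/17, 1614/17); (-128/17, 152/17) → (-64/17, -456/17); (50/17, -376/17) → (25/17, 1128/17)

image vertices: (95/17, 1614/17), (-64/17, -456/17), (25/17, 1128/17)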